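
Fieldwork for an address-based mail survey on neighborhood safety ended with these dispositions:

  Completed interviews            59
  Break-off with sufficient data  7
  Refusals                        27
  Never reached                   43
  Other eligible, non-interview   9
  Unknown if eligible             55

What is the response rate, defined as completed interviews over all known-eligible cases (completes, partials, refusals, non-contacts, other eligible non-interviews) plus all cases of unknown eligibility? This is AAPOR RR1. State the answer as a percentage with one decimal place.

Top: 59
Denominator: 59 + 7 + 27 + 43 + 9 + 55 = 200
RR1 = 59 / 200 = 0.2950

29.5%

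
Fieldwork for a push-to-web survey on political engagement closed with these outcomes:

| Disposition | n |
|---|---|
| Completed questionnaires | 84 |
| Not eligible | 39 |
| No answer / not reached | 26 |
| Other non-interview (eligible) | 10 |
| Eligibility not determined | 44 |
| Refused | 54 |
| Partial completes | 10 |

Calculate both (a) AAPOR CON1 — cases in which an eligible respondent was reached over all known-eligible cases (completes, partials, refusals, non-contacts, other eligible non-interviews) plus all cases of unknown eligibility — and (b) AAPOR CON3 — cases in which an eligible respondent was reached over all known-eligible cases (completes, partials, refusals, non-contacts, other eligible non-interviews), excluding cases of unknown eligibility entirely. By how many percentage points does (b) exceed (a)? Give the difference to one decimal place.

Num → 84 + 10 + 54 + 10 = 158
Denom → 84 + 10 + 54 + 26 + 10 + 44 = 228
CON1 = 158 / 228 = 0.6930
Denom → 84 + 10 + 54 + 26 + 10 = 184
CON3 = 158 / 184 = 0.8587
Difference = 85.87 − 69.30 = 16.57 percentage points

16.6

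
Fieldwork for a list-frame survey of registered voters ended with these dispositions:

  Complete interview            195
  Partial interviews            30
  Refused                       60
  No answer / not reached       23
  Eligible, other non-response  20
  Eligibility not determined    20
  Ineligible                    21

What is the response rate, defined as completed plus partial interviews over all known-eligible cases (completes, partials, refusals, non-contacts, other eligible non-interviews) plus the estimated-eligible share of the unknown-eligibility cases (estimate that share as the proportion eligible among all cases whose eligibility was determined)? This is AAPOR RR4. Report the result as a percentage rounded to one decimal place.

64.9%

Num = 195 + 30 = 225
Known eligible = 195 + 30 + 60 + 23 + 20 = 328
e = 328 / (328 + 21) = 328 / 349 = 0.9398
Estimated eligible among unknowns = 0.9398 × 20 = 18.80
Denominator = 328 + 18.80 = 346.80
RR4 = 225 / 346.80 = 0.6488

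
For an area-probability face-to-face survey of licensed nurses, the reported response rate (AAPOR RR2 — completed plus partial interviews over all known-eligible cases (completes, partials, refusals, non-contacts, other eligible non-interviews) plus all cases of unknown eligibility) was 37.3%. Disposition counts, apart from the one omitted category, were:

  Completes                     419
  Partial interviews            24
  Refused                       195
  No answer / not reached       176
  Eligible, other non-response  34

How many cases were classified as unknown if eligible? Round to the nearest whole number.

340

Top → 419 + 24 = 443
RR2 = 443 / D = 0.373
D = 443 / 0.373 = 1187.7
Remaining denominator categories sum to 848
unknown if eligible = 1187.7 − 848 ≈ 340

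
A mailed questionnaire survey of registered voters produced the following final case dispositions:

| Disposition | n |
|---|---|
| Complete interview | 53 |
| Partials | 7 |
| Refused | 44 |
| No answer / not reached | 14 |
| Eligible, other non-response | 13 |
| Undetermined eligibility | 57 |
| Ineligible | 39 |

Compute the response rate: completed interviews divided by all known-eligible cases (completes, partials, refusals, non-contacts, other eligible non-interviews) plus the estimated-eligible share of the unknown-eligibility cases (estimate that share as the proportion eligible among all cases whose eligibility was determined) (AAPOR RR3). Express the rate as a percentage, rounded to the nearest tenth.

30.3%

Num = 53
Known eligible = 53 + 7 + 44 + 14 + 13 = 131
e = 131 / (131 + 39) = 131 / 170 = 0.7706
Estimated eligible among unknowns = 0.7706 × 57 = 43.92
Denom = 131 + 43.92 = 174.92
RR3 = 53 / 174.92 = 0.3030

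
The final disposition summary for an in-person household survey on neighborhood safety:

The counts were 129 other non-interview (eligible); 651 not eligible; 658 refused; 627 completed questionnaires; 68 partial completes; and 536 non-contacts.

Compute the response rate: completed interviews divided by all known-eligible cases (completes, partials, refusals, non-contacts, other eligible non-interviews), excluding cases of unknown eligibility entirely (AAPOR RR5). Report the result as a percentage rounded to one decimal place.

Numerator = 627
Denominator = 627 + 68 + 658 + 536 + 129 = 2018
RR5 = 627 / 2018 = 0.3107

31.1%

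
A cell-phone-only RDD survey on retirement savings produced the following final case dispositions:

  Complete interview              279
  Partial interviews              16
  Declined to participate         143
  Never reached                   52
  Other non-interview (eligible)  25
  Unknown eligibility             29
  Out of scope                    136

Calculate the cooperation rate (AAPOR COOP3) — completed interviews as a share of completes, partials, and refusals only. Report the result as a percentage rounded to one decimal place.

Numerator → 279
Denom → 279 + 16 + 143 = 438
COOP3 = 279 / 438 = 0.6370

63.7%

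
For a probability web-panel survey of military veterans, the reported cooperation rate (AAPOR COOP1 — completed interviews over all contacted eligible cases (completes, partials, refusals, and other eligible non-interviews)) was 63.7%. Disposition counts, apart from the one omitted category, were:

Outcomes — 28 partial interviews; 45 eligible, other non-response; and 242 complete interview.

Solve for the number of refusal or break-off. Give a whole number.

COOP1 = 242 / D = 0.637
D = 242 / 0.637 = 379.9
Remaining denominator categories sum to 315
refusal or break-off = 379.9 − 315 ≈ 65

65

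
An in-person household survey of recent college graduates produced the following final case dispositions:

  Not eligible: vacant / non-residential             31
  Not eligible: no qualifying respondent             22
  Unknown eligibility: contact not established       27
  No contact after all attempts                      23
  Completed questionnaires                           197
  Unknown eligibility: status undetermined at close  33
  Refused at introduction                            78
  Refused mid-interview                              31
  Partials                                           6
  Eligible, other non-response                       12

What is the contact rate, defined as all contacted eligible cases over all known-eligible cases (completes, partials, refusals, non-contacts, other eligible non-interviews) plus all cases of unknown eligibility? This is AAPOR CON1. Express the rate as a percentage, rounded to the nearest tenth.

79.6%

Declined to participate = 78 + 31 = 109
Unknown if eligible = 27 + 33 = 60
Screened out, ineligible = 22 + 31 = 53
Num = 197 + 6 + 109 + 12 = 324
Denominator = 197 + 6 + 109 + 23 + 12 + 60 = 407
CON1 = 324 / 407 = 0.7961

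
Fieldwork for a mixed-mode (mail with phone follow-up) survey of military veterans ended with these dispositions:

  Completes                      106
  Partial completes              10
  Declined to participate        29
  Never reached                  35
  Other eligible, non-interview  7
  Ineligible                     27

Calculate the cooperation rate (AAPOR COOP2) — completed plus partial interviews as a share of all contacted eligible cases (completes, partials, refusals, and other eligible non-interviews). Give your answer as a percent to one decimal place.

Num → 106 + 10 = 116
Denom → 106 + 10 + 29 + 7 = 152
COOP2 = 116 / 152 = 0.7632

76.3%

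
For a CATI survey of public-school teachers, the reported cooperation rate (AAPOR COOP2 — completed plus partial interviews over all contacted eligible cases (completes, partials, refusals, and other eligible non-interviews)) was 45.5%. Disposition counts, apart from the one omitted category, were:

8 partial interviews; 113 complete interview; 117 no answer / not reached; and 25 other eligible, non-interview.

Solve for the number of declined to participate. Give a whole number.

Numerator: 113 + 8 = 121
COOP2 = 121 / D = 0.455
D = 121 / 0.455 = 265.9
Rest of base = 146
declined to participate = 265.9 − 146 ≈ 120

120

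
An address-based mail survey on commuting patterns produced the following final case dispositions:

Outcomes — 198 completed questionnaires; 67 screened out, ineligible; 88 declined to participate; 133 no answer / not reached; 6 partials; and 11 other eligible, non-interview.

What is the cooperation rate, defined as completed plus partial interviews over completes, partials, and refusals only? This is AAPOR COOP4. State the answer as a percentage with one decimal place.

Numerator: 198 + 6 = 204
Denom: 198 + 6 + 88 = 292
COOP4 = 204 / 292 = 0.6986

69.9%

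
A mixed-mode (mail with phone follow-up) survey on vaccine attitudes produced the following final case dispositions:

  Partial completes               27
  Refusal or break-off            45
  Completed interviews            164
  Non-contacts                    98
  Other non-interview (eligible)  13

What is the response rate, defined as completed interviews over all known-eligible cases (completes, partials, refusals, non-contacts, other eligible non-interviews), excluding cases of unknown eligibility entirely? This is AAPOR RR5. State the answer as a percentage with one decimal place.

Num → 164
Denominator → 164 + 27 + 45 + 98 + 13 = 347
RR5 = 164 / 347 = 0.4726

47.3%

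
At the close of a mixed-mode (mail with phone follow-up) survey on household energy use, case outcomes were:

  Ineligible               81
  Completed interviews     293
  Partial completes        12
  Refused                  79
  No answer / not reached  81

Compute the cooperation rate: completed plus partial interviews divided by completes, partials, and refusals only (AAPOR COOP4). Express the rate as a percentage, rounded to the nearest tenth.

Num: 293 + 12 = 305
Denominator: 293 + 12 + 79 = 384
COOP4 = 305 / 384 = 0.7943

79.4%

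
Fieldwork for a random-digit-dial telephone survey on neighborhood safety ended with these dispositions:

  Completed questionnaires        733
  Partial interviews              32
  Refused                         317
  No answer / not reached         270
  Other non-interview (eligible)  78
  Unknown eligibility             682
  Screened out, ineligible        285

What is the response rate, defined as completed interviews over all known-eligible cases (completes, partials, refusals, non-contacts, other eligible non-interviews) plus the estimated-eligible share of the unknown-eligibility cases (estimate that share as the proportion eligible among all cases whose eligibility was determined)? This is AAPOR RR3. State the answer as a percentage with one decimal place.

36.7%

Top: 733
Determined eligible: 733 + 32 + 317 + 270 + 78 = 1430
e = 1430 / (1430 + 285) = 1430 / 1715 = 0.8338
Eligible share of unknowns: 0.8338 × 682 = 568.65
Denominator: 1430 + 568.65 = 1998.65
RR3 = 733 / 1998.65 = 0.3667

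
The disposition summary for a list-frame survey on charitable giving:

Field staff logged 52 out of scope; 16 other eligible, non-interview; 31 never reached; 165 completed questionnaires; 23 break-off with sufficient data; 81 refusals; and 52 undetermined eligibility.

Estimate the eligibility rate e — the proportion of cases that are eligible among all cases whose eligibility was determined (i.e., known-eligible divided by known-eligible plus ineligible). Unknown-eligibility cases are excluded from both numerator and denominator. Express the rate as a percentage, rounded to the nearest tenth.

85.9%

Eligible (known) → 165 + 23 + 81 + 31 + 16 = 316
e = 316 / (316 + 52) = 316 / 368 = 0.8587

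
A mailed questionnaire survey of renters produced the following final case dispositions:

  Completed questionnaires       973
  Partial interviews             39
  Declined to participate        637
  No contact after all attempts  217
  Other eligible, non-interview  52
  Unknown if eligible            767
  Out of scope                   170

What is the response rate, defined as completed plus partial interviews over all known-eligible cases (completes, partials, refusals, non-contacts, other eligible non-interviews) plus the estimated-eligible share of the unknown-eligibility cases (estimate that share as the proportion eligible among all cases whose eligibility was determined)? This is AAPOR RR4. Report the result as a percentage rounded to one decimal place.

38.6%

Numerator = 973 + 39 = 1012
Determined eligible = 973 + 39 + 637 + 217 + 52 = 1918
e = 1918 / (1918 + 170) = 1918 / 2088 = 0.9186
e × U = 0.9186 × 767 = 704.57
Denom = 1918 + 704.57 = 2622.57
RR4 = 1012 / 2622.57 = 0.3859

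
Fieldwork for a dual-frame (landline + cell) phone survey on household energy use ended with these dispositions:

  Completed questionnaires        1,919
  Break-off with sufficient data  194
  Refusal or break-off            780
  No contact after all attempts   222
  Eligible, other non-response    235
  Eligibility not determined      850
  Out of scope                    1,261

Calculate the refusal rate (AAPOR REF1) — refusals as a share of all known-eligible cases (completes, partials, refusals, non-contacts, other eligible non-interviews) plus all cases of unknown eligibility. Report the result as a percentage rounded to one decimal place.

Numerator: 780
Denom: 1919 + 194 + 780 + 222 + 235 + 850 = 4200
REF1 = 780 / 4200 = 0.1857

18.6%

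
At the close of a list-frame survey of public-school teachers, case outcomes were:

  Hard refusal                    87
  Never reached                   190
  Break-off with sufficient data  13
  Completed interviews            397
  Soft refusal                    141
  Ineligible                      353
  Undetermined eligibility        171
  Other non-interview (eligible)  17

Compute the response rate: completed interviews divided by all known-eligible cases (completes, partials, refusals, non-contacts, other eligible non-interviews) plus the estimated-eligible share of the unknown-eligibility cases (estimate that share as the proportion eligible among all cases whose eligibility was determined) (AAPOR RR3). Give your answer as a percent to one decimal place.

41.1%

Refusals = 87 + 141 = 228
Top → 397
Determined eligible → 397 + 13 + 228 + 190 + 17 = 845
e = 845 / (845 + 353) = 845 / 1198 = 0.7053
Eligible share of unknowns → 0.7053 × 171 = 120.61
Denominator → 845 + 120.61 = 965.61
RR3 = 397 / 965.61 = 0.4111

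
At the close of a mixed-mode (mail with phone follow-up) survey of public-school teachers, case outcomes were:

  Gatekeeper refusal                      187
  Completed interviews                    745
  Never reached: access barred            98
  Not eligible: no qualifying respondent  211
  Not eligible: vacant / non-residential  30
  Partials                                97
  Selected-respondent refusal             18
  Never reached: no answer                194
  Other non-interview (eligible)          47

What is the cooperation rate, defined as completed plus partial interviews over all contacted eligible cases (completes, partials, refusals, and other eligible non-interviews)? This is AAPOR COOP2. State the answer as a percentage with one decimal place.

77.0%

Declined to participate = 187 + 18 = 205
Never reached = 194 + 98 = 292
Out of scope = 211 + 30 = 241
Num = 745 + 97 = 842
Denom = 745 + 97 + 205 + 47 = 1094
COOP2 = 842 / 1094 = 0.7697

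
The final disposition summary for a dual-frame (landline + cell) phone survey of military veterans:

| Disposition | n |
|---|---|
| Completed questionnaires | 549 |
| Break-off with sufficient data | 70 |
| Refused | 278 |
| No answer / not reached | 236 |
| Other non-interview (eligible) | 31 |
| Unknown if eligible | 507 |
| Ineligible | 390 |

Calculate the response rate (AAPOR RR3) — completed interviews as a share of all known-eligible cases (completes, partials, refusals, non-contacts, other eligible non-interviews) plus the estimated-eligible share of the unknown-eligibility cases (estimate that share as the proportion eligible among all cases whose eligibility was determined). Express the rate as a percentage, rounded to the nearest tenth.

Numerator → 549
Known eligible → 549 + 70 + 278 + 236 + 31 = 1164
e = 1164 / (1164 + 390) = 1164 / 1554 = 0.7490
Eligible share of unknowns → 0.7490 × 507 = 379.74
Denom → 1164 + 379.74 = 1543.74
RR3 = 549 / 1543.74 = 0.3556

35.6%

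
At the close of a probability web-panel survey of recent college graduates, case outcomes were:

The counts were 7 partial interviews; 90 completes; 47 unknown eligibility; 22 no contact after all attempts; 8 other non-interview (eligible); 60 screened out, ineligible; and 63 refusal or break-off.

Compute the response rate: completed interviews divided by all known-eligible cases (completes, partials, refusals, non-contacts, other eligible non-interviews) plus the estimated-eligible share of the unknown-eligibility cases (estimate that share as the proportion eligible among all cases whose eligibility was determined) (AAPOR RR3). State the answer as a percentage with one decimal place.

39.9%

Top → 90
Known eligible → 90 + 7 + 63 + 22 + 8 = 190
e = 190 / (190 + 60) = 190 / 250 = 0.7600
Estimated eligible among unknowns → 0.7600 × 47 = 35.72
Denom → 190 + 35.72 = 225.72
RR3 = 90 / 225.72 = 0.3987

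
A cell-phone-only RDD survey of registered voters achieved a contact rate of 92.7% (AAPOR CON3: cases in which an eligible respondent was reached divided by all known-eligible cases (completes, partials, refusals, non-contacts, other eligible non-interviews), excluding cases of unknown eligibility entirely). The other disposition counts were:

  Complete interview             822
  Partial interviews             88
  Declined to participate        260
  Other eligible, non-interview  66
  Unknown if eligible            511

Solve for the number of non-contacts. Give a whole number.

Num → 822 + 88 + 260 + 66 = 1236
CON3 = 1236 / D = 0.927
D = 1236 / 0.927 = 1333.3
Rest of base = 1236
non-contacts = 1333.3 − 1236 ≈ 97

97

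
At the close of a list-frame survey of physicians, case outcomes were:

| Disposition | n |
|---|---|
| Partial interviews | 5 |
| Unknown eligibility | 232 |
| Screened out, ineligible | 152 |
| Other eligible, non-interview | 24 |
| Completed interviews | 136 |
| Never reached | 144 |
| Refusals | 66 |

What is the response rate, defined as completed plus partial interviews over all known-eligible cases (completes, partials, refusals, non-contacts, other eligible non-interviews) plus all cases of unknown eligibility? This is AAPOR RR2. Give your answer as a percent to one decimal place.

Top = 136 + 5 = 141
Base = 136 + 5 + 66 + 144 + 24 + 232 = 607
RR2 = 141 / 607 = 0.2323

23.2%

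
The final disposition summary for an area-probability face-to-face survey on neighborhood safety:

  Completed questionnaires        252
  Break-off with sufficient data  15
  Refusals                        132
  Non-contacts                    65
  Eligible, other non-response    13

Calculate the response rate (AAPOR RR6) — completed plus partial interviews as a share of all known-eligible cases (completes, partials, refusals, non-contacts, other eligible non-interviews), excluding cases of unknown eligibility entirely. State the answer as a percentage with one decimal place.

Top: 252 + 15 = 267
Denominator: 252 + 15 + 132 + 65 + 13 = 477
RR6 = 267 / 477 = 0.5597

56.0%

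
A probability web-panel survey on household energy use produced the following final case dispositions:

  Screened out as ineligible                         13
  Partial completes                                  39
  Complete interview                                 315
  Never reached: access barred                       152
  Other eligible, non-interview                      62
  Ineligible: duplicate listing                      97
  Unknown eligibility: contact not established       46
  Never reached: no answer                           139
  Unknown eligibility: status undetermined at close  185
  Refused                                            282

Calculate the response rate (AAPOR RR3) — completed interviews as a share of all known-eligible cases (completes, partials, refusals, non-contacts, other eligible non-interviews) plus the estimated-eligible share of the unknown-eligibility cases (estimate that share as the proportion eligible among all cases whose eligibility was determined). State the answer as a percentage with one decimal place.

26.3%

No contact after all attempts = 139 + 152 = 291
Undetermined eligibility = 46 + 185 = 231
Not eligible = 13 + 97 = 110
Top = 315
Determined eligible = 315 + 39 + 282 + 291 + 62 = 989
e = 989 / (989 + 110) = 989 / 1099 = 0.8999
e × U = 0.8999 × 231 = 207.88
Base = 989 + 207.88 = 1196.88
RR3 = 315 / 1196.88 = 0.2632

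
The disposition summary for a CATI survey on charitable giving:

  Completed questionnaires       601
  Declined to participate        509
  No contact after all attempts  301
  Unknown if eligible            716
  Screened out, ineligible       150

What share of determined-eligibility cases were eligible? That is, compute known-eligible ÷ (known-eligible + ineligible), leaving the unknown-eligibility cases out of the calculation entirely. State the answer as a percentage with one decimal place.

90.4%

Eligible (known) → 601 + 509 + 301 = 1411
e = 1411 / (1411 + 150) = 1411 / 1561 = 0.9039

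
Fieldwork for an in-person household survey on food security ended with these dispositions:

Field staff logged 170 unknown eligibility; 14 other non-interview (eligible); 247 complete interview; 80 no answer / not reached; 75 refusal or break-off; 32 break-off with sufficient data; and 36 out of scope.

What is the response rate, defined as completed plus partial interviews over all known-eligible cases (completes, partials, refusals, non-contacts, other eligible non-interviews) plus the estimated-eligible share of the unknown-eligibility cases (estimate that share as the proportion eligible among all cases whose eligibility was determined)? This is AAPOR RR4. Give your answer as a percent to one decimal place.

46.1%

Num → 247 + 32 = 279
Determined eligible → 247 + 32 + 75 + 80 + 14 = 448
e = 448 / (448 + 36) = 448 / 484 = 0.9256
Estimated eligible among unknowns → 0.9256 × 170 = 157.35
Denominator → 448 + 157.35 = 605.35
RR4 = 279 / 605.35 = 0.4609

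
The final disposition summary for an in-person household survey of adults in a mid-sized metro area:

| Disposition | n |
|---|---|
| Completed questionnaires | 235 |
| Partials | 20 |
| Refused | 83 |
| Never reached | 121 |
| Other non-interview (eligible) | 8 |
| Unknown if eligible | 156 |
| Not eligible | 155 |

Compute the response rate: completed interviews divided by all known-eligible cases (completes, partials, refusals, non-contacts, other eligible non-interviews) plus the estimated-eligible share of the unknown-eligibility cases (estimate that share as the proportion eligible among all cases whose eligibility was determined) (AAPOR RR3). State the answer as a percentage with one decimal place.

40.2%

Top = 235
Determined eligible = 235 + 20 + 83 + 121 + 8 = 467
e = 467 / (467 + 155) = 467 / 622 = 0.7508
Eligible share of unknowns = 0.7508 × 156 = 117.12
Denom = 467 + 117.12 = 584.12
RR3 = 235 / 584.12 = 0.4023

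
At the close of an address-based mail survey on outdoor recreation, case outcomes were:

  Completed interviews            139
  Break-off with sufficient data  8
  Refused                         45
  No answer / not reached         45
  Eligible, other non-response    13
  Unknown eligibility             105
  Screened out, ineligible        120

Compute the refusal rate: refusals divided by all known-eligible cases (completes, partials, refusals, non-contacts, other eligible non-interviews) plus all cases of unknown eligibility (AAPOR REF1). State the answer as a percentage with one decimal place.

Num → 45
Denom → 139 + 8 + 45 + 45 + 13 + 105 = 355
REF1 = 45 / 355 = 0.1268

12.7%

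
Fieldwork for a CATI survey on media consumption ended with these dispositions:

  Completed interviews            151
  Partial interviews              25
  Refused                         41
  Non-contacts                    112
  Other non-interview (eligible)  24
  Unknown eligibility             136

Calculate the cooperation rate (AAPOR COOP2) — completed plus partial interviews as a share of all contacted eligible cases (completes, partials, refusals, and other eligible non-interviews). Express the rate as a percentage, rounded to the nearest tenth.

Numerator: 151 + 25 = 176
Denom: 151 + 25 + 41 + 24 = 241
COOP2 = 176 / 241 = 0.7303

73.0%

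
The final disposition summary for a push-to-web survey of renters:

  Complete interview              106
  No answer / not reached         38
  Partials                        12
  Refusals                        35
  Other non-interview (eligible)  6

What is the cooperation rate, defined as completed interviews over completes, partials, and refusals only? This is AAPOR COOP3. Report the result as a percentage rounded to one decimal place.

Numerator: 106
Denominator: 106 + 12 + 35 = 153
COOP3 = 106 / 153 = 0.6928

69.3%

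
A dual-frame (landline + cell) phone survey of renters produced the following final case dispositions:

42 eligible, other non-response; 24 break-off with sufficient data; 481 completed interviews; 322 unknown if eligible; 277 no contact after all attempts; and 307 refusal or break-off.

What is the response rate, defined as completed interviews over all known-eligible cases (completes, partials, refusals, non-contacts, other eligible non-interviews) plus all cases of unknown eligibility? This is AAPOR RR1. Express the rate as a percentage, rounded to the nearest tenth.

Numerator → 481
Denominator → 481 + 24 + 307 + 277 + 42 + 322 = 1453
RR1 = 481 / 1453 = 0.3310

33.1%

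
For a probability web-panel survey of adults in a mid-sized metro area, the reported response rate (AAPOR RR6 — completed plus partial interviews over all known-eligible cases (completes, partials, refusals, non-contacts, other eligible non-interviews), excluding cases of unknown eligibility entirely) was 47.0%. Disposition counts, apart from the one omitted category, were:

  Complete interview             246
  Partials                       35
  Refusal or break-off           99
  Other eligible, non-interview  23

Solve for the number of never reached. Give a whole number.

195

Num: 246 + 35 = 281
RR6 = 281 / D = 0.470
D = 281 / 0.470 = 597.9
Remaining denominator categories sum to 403
never reached = 597.9 − 403 ≈ 195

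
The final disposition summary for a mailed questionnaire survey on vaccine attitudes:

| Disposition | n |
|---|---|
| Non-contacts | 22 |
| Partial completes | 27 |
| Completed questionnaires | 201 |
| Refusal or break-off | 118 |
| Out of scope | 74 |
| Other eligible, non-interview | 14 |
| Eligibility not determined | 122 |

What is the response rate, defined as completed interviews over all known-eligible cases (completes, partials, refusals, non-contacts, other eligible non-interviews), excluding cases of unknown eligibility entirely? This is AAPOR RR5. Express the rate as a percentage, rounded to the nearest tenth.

Numerator → 201
Denom → 201 + 27 + 118 + 22 + 14 = 382
RR5 = 201 / 382 = 0.5262

52.6%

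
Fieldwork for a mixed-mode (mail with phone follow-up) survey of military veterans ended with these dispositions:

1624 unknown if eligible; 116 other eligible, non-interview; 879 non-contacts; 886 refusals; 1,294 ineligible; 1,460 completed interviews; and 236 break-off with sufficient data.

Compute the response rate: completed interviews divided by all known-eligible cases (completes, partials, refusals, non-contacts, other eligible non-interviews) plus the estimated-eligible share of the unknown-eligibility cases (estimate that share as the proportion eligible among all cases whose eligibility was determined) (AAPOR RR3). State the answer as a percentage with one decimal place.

30.6%

Num: 1460
Determined eligible: 1460 + 236 + 886 + 879 + 116 = 3577
e = 3577 / (3577 + 1294) = 3577 / 4871 = 0.7343
Eligible share of unknowns: 0.7343 × 1624 = 1192.50
Denominator: 3577 + 1192.50 = 4769.50
RR3 = 1460 / 4769.50 = 0.3061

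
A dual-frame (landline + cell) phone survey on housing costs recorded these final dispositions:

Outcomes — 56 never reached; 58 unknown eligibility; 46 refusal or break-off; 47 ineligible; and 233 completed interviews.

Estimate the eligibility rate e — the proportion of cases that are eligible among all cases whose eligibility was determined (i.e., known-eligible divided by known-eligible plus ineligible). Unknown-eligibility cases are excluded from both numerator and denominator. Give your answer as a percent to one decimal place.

87.7%

Known eligible: 233 + 46 + 56 = 335
e = 335 / (335 + 47) = 335 / 382 = 0.8770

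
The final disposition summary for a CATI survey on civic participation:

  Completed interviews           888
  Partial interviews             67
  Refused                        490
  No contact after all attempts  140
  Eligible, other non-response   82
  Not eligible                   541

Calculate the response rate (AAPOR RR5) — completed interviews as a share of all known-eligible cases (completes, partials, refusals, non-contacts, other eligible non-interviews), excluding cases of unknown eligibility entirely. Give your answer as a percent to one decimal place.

53.3%

Num: 888
Denom: 888 + 67 + 490 + 140 + 82 = 1667
RR5 = 888 / 1667 = 0.5327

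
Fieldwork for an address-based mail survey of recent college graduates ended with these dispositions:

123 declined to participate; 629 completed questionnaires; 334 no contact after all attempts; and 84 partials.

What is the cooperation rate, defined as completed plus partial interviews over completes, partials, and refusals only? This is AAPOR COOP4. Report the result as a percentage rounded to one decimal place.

Numerator: 629 + 84 = 713
Denominator: 629 + 84 + 123 = 836
COOP4 = 713 / 836 = 0.8529

85.3%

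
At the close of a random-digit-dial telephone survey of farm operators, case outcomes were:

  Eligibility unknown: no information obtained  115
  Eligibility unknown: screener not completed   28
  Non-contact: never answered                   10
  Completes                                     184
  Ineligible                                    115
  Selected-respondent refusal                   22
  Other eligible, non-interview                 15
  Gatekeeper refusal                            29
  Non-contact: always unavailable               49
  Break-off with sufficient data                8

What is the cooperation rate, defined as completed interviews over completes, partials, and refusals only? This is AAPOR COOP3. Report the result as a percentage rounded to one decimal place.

75.7%

Declined to participate = 29 + 22 = 51
No contact after all attempts = 10 + 49 = 59
Unknown if eligible = 28 + 115 = 143
Numerator = 184
Denom = 184 + 8 + 51 = 243
COOP3 = 184 / 243 = 0.7572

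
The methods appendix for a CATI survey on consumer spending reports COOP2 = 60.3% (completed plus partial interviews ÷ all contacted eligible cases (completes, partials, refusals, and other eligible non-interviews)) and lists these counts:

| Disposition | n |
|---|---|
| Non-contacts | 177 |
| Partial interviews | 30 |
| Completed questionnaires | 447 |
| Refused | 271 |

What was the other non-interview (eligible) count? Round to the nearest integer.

43

Num → 447 + 30 = 477
COOP2 = 477 / D = 0.603
D = 477 / 0.603 = 791.0
Rest of base = 748
other non-interview (eligible) = 791.0 − 748 ≈ 43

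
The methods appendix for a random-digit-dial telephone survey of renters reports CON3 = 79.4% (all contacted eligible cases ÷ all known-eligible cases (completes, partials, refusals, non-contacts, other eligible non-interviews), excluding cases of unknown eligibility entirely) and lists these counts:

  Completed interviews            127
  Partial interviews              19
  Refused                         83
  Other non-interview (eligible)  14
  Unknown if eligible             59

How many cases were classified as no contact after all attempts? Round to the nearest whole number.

63

Numerator = 127 + 19 + 83 + 14 = 243
CON3 = 243 / D = 0.794
D = 243 / 0.794 = 306.0
Rest of base = 243
no contact after all attempts = 306.0 − 243 ≈ 63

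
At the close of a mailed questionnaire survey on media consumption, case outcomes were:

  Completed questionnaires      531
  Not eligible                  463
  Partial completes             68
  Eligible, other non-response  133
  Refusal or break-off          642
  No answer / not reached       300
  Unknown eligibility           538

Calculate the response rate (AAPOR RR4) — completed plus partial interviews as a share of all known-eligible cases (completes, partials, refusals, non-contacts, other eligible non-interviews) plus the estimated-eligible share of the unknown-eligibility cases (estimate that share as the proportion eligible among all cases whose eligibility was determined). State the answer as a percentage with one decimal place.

28.6%

Top = 531 + 68 = 599
Determined eligible = 531 + 68 + 642 + 300 + 133 = 1674
e = 1674 / (1674 + 463) = 1674 / 2137 = 0.7833
Estimated eligible among unknowns = 0.7833 × 538 = 421.42
Denominator = 1674 + 421.42 = 2095.42
RR4 = 599 / 2095.42 = 0.2859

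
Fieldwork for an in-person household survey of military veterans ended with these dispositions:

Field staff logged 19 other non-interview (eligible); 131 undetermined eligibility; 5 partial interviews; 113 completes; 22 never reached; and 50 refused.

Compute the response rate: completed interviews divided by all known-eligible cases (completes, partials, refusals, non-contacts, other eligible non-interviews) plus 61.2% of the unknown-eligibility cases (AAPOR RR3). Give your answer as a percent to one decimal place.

39.1%

Numerator = 113
Eligible (known) = 113 + 5 + 50 + 22 + 19 = 209
Eligible share of unknowns = 0.6120 × 131 = 80.17
Base = 209 + 80.17 = 289.17
RR3 = 113 / 289.17 = 0.3908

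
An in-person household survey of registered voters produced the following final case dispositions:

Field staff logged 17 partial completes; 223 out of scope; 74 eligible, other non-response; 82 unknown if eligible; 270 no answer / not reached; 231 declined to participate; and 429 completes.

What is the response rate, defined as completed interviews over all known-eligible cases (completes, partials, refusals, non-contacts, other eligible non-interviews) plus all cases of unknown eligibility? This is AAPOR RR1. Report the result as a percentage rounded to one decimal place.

38.9%

Num: 429
Denominator: 429 + 17 + 231 + 270 + 74 + 82 = 1103
RR1 = 429 / 1103 = 0.3889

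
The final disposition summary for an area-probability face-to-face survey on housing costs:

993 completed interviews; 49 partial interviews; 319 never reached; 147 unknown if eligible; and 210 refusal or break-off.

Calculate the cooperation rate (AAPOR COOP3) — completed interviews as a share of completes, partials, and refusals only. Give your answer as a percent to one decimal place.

79.3%

Num: 993
Base: 993 + 49 + 210 = 1252
COOP3 = 993 / 1252 = 0.7931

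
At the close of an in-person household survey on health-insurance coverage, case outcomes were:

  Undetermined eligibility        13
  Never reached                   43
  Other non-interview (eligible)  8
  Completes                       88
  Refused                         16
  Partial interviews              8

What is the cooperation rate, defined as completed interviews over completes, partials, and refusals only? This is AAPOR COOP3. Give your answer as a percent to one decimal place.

Numerator → 88
Denom → 88 + 8 + 16 = 112
COOP3 = 88 / 112 = 0.7857

78.6%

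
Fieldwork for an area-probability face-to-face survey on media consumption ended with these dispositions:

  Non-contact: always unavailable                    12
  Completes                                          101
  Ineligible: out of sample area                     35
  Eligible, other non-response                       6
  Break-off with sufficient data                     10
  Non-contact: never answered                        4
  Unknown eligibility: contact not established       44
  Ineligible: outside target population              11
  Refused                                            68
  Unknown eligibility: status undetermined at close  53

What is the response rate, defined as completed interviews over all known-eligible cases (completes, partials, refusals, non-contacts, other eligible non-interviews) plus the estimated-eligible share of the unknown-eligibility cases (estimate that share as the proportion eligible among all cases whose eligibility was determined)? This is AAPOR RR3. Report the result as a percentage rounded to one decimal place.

No answer / not reached = 4 + 12 = 16
Undetermined eligibility = 44 + 53 = 97
Out of scope = 11 + 35 = 46
Numerator → 101
Eligible (known) → 101 + 10 + 68 + 16 + 6 = 201
e = 201 / (201 + 46) = 201 / 247 = 0.8138
Estimated eligible among unknowns → 0.8138 × 97 = 78.94
Denominator → 201 + 78.94 = 279.94
RR3 = 101 / 279.94 = 0.3608

36.1%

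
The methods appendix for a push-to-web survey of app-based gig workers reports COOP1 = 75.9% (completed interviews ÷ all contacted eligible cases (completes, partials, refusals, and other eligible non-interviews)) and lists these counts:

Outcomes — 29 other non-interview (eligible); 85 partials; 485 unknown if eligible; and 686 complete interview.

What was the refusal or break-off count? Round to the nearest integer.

104

COOP1 = 686 / D = 0.759
D = 686 / 0.759 = 903.8
Remaining denominator categories sum to 800
refusal or break-off = 903.8 − 800 ≈ 104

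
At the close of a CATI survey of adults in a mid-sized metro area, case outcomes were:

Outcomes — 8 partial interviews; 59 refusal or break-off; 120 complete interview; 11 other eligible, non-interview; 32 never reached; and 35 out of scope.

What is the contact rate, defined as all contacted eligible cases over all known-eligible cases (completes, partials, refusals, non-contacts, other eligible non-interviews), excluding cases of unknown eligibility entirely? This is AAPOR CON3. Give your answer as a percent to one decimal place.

86.1%

Num: 120 + 8 + 59 + 11 = 198
Denom: 120 + 8 + 59 + 32 + 11 = 230
CON3 = 198 / 230 = 0.8609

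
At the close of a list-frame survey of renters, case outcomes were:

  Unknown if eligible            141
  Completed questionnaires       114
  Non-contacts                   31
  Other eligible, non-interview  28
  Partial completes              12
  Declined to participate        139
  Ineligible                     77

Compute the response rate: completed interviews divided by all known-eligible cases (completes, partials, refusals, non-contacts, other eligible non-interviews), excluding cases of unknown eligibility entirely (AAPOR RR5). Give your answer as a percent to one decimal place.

35.2%

Top → 114
Denom → 114 + 12 + 139 + 31 + 28 = 324
RR5 = 114 / 324 = 0.3519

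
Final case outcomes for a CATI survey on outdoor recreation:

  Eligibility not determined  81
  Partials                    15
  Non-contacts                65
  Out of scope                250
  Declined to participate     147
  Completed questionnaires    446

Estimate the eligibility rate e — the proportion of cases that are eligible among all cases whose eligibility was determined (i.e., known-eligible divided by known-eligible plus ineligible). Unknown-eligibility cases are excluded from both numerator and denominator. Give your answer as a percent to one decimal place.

Eligible (known): 446 + 15 + 147 + 65 = 673
e = 673 / (673 + 250) = 673 / 923 = 0.7291

72.9%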